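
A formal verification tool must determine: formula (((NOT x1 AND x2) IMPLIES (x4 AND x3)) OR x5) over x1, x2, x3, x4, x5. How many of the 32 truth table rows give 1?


Formula: (((NOT x1 AND x2) IMPLIES (x4 AND x3)) OR x5) over 5 vars (32 rows)
Evaluate each row (x1, x2, x3, x4, x5 as bits, MSB first):
  row 0 [00000]: (((NOT 0 AND 0) IMPLIES (0 AND 0)) OR 0) -> 1
  row 1 [00001]: (((NOT 0 AND 0) IMPLIES (0 AND 0)) OR 1) -> 1
  row 2 [00010]: (((NOT 0 AND 0) IMPLIES (1 AND 0)) OR 0) -> 1
  row 3 [00011]: (((NOT 0 AND 0) IMPLIES (1 AND 0)) OR 1) -> 1
  row 4 [00100]: (((NOT 0 AND 0) IMPLIES (0 AND 1)) OR 0) -> 1
  row 5 [00101]: (((NOT 0 AND 0) IMPLIES (0 AND 1)) OR 1) -> 1
  row 6 [00110]: (((NOT 0 AND 0) IMPLIES (1 AND 1)) OR 0) -> 1
  row 7 [00111]: (((NOT 0 AND 0) IMPLIES (1 AND 1)) OR 1) -> 1
  row 8 [01000]: (((NOT 0 AND 1) IMPLIES (0 AND 0)) OR 0) -> 0
  row 9 [01001]: (((NOT 0 AND 1) IMPLIES (0 AND 0)) OR 1) -> 1
  row 10 [01010]: (((NOT 0 AND 1) IMPLIES (1 AND 0)) OR 0) -> 0
  row 11 [01011]: (((NOT 0 AND 1) IMPLIES (1 AND 0)) OR 1) -> 1
  row 12 [01100]: (((NOT 0 AND 1) IMPLIES (0 AND 1)) OR 0) -> 0
  row 13 [01101]: (((NOT 0 AND 1) IMPLIES (0 AND 1)) OR 1) -> 1
  row 14 [01110]: (((NOT 0 AND 1) IMPLIES (1 AND 1)) OR 0) -> 1
  row 15 [01111]: (((NOT 0 AND 1) IMPLIES (1 AND 1)) OR 1) -> 1
  row 16 [10000]: (((NOT 1 AND 0) IMPLIES (0 AND 0)) OR 0) -> 1
  row 17 [10001]: (((NOT 1 AND 0) IMPLIES (0 AND 0)) OR 1) -> 1
  row 18 [10010]: (((NOT 1 AND 0) IMPLIES (1 AND 0)) OR 0) -> 1
  row 19 [10011]: (((NOT 1 AND 0) IMPLIES (1 AND 0)) OR 1) -> 1
  row 20 [10100]: (((NOT 1 AND 0) IMPLIES (0 AND 1)) OR 0) -> 1
  row 21 [10101]: (((NOT 1 AND 0) IMPLIES (0 AND 1)) OR 1) -> 1
  row 22 [10110]: (((NOT 1 AND 0) IMPLIES (1 AND 1)) OR 0) -> 1
  row 23 [10111]: (((NOT 1 AND 0) IMPLIES (1 AND 1)) OR 1) -> 1
  row 24 [11000]: (((NOT 1 AND 1) IMPLIES (0 AND 0)) OR 0) -> 1
  row 25 [11001]: (((NOT 1 AND 1) IMPLIES (0 AND 0)) OR 1) -> 1
  row 26 [11010]: (((NOT 1 AND 1) IMPLIES (1 AND 0)) OR 0) -> 1
  row 27 [11011]: (((NOT 1 AND 1) IMPLIES (1 AND 0)) OR 1) -> 1
  row 28 [11100]: (((NOT 1 AND 1) IMPLIES (0 AND 1)) OR 0) -> 1
  row 29 [11101]: (((NOT 1 AND 1) IMPLIES (0 AND 1)) OR 1) -> 1
  row 30 [11110]: (((NOT 1 AND 1) IMPLIES (1 AND 1)) OR 0) -> 1
  row 31 [11111]: (((NOT 1 AND 1) IMPLIES (1 AND 1)) OR 1) -> 1
Full result column, 8 rows per line (x1,x2 fixed per line; x3,x4,x5 runs 000..111 left to right):
  rows 0-7 [x1,x2=00]: 11111111  (ones: 8)
  rows 8-15 [x1,x2=01]: 01010111  (ones: 5)
  rows 16-23 [x1,x2=10]: 11111111  (ones: 8)
  rows 24-31 [x1,x2=11]: 11111111  (ones: 8)
Count of 1-rows = 8+5+8+8 = 29

29


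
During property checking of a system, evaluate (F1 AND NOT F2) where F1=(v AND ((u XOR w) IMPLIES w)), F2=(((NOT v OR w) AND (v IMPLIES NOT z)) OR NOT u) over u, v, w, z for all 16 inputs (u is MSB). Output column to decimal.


F1 = (v AND ((u XOR w) IMPLIES w))
F2 = (((NOT v OR w) AND (v IMPLIES NOT z)) OR NOT u)
Counterexample to F1=>F2 is where F1=1 and F2=0.
Evaluate each row (bits = u,v,w,z, MSB first):
  row 0 [0000]: F1=0 F2=1 -> F1&~F2 -> 0
  row 1 [0001]: F1=0 F2=1 -> F1&~F2 -> 0
  row 2 [0010]: F1=0 F2=1 -> F1&~F2 -> 0
  row 3 [0011]: F1=0 F2=1 -> F1&~F2 -> 0
  row 4 [0100]: F1=1 F2=1 -> F1&~F2 -> 0
  row 5 [0101]: F1=1 F2=1 -> F1&~F2 -> 0
  row 6 [0110]: F1=1 F2=1 -> F1&~F2 -> 0
  row 7 [0111]: F1=1 F2=1 -> F1&~F2 -> 0
  row 8 [1000]: F1=0 F2=1 -> F1&~F2 -> 0
  row 9 [1001]: F1=0 F2=1 -> F1&~F2 -> 0
  row 10 [1010]: F1=0 F2=1 -> F1&~F2 -> 0
  row 11 [1011]: F1=0 F2=1 -> F1&~F2 -> 0
  row 12 [1100]: F1=0 F2=0 -> F1&~F2 -> 0
  row 13 [1101]: F1=0 F2=0 -> F1&~F2 -> 0
  row 14 [1110]: F1=1 F2=1 -> F1&~F2 -> 0
  row 15 [1111]: F1=1 F2=0 -> F1&~F2 -> 1
Full result column, 4 rows per line (u,v fixed per line; w,z runs 00..11 left to right):
  rows 0-3 [u,v=00]: 0000  = hex 0
  rows 4-7 [u,v=01]: 0000  = hex 0
  rows 8-11 [u,v=10]: 0000  = hex 0
  rows 12-15 [u,v=11]: 0001  = hex 1
Counterexample vector (row 0 .. row 15) = 0000000000000001
Output column grouped in 4s = 0000 0000 0000 0001 = 0x0001
Convert to decimal digit by digit (value = value*16 + digit):
  0 -> 0
  0*16 + 0 = 0
  0*16 + 0 = 0
  0*16 + 1 = 1
Decimal = 1

1


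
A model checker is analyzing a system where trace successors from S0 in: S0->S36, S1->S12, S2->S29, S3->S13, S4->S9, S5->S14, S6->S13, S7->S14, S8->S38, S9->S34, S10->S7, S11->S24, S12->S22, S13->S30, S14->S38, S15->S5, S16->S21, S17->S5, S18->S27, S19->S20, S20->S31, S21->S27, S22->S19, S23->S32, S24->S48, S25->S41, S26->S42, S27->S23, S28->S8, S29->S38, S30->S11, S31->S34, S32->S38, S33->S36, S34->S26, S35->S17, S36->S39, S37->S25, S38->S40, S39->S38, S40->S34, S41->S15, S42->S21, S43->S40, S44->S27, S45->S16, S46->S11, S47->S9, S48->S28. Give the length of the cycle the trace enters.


Trace from S0 until a state repeats:
  S0 -> S36 -> S39 -> S38 -> S40 -> S34 -> S26 -> S42 -> S21 -> S27 -> S23 -> S32 -> S38
S38 first seen at step 3, revisited at step 12.
Cycle length = 12 - 3 = 9

9


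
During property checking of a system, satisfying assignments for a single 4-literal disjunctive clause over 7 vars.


Step 1: Total=2^7=128
Step 2: Unsat when all 4 false: 2^3=8
Step 3: Sat=128-8=120

120


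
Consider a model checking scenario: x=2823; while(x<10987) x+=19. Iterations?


Step 1: x goes from 2823 toward 10987 by 19; the body runs while x<10987, so iterations = ceil((bound-start)/step)
Step 2: Distance=8164
Step 3: ceil(8164/19)=430

430


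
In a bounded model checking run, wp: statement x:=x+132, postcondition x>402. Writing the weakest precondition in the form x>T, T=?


Formula: wp(x:=E, P) = P[E/x] (substitute E for x in postcondition)
Step 1: Postcondition: x>402
Step 2: Substitute x+132 for x: x+132>402
Step 3: Solve for x: x > 402-132 = 270

270


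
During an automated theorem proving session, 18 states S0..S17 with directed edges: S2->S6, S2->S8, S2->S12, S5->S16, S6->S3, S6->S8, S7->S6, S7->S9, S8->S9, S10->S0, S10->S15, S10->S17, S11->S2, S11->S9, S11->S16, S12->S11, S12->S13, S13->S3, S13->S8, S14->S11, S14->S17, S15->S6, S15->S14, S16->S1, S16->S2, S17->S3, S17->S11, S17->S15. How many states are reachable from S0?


BFS from S0:
  layer 0: {S0}
Reachable set: {S0}
Count = 1

1


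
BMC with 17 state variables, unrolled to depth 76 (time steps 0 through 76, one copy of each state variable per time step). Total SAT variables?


BMC unrolls to depth k, creating one copy of each state var for steps 0..k.
Step count = 76 + 1 = 77 (steps 0 through 76)
Vars per step = 17
Total = 17 * 77 = 1309

1309


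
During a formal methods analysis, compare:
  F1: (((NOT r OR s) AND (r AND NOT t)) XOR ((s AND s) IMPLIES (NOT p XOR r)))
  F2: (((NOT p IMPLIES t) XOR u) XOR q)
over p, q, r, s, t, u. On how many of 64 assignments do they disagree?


F1 = (((NOT r OR s) AND (r AND NOT t)) XOR ((s AND s) IMPLIES (NOT p XOR r)))
F2 = (((NOT p IMPLIES t) XOR u) XOR q)
Evaluate both on each of 64 rows (bits = p,q,r,s,t,u):
  row 0 [000000]: F1=1 F2=0 (differ) -> 1
  row 1 [000001]: F1=1 F2=1 -> 0
  row 2 [000010]: F1=1 F2=1 -> 0
  row 3 [000011]: F1=1 F2=0 (differ) -> 1
  row 4 [000100]: F1=1 F2=0 (differ) -> 1
  (every remaining row is evaluated the same way; all 64 results are listed next)
Full result column, 8 rows per line (p,q,r fixed per line; s,t,u runs 000..111 left to right):
  rows 0-7 [p,q,r=000]: 10011001  (ones: 4)
  rows 8-15 [p,q,r=001]: 10011010  (ones: 4)
  rows 16-23 [p,q,r=010]: 01100110  (ones: 4)
  rows 24-31 [p,q,r=011]: 01100101  (ones: 4)
  rows 32-39 [p,q,r=100]: 01011010  (ones: 4)
  rows 40-47 [p,q,r=101]: 01011001  (ones: 4)
  rows 48-55 [p,q,r=110]: 10100101  (ones: 4)
  rows 56-63 [p,q,r=111]: 10100110  (ones: 4)
Disagreements = 4+4+4+4+4+4+4+4 = 32

32


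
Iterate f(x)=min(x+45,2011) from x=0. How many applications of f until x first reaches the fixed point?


Step 1: x=0, cap=2011, increment=45
Step 2: x grows by 45 each step until capped at 2011; fixed point is x=2011
Step 3: iterations = ceil(2011/45) = 45

45


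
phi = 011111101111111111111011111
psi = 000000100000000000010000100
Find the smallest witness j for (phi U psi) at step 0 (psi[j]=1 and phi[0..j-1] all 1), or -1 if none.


(phi U psi) at 0: need smallest j with psi[j]=1 and phi[i]=1 for all i in [0,j).
Scan from step 0:
  step 0: phi=0 -> phi-prefix broken from here
  step 6: psi=1 but phi already failed -> not a witness
  step 19: psi=1 but phi already failed -> not a witness
  step 24: psi=1 but phi already failed -> not a witness
  end of trace: no witness -> -1
Witness step = -1

-1


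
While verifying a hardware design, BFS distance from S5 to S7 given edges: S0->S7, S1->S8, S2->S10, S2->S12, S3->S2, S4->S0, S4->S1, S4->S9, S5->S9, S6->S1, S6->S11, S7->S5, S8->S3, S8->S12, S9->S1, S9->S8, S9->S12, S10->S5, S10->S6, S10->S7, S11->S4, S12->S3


BFS layer-by-layer from S5:
  dist 0: {S5}
  dist 1: {S9}
  dist 2: {S1, S8, S12}
  dist 3: {S3}
  dist 4: {S2}
  dist 5: {S10}
  dist 6: {S6, S7}
  -> S7 reached at distance 6
Shortest path length = 6

6


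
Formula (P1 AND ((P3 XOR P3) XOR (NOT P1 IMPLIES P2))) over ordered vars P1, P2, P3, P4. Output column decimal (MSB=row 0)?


Formula: (P1 AND ((P3 XOR P3) XOR (NOT P1 IMPLIES P2))) over P1, P2, P3, P4 (16 rows)
Evaluate each row (bits = P1,P2,P3,P4, MSB first):
  row 0 [0000]: (0 AND ((0 XOR 0) XOR (NOT 0 IMPLIES 0))) -> 0
  row 1 [0001]: (0 AND ((0 XOR 0) XOR (NOT 0 IMPLIES 0))) -> 0
  row 2 [0010]: (0 AND ((1 XOR 1) XOR (NOT 0 IMPLIES 0))) -> 0
  row 3 [0011]: (0 AND ((1 XOR 1) XOR (NOT 0 IMPLIES 0))) -> 0
  row 4 [0100]: (0 AND ((0 XOR 0) XOR (NOT 0 IMPLIES 1))) -> 0
  row 5 [0101]: (0 AND ((0 XOR 0) XOR (NOT 0 IMPLIES 1))) -> 0
  row 6 [0110]: (0 AND ((1 XOR 1) XOR (NOT 0 IMPLIES 1))) -> 0
  row 7 [0111]: (0 AND ((1 XOR 1) XOR (NOT 0 IMPLIES 1))) -> 0
  row 8 [1000]: (1 AND ((0 XOR 0) XOR (NOT 1 IMPLIES 0))) -> 1
  row 9 [1001]: (1 AND ((0 XOR 0) XOR (NOT 1 IMPLIES 0))) -> 1
  row 10 [1010]: (1 AND ((1 XOR 1) XOR (NOT 1 IMPLIES 0))) -> 1
  row 11 [1011]: (1 AND ((1 XOR 1) XOR (NOT 1 IMPLIES 0))) -> 1
  row 12 [1100]: (1 AND ((0 XOR 0) XOR (NOT 1 IMPLIES 1))) -> 1
  row 13 [1101]: (1 AND ((0 XOR 0) XOR (NOT 1 IMPLIES 1))) -> 1
  row 14 [1110]: (1 AND ((1 XOR 1) XOR (NOT 1 IMPLIES 1))) -> 1
  row 15 [1111]: (1 AND ((1 XOR 1) XOR (NOT 1 IMPLIES 1))) -> 1
Full result column, 4 rows per line (P1,P2 fixed per line; P3,P4 runs 00..11 left to right):
  rows 0-3 [P1,P2=00]: 0000  = hex 0
  rows 4-7 [P1,P2=01]: 0000  = hex 0
  rows 8-11 [P1,P2=10]: 1111  = hex F
  rows 12-15 [P1,P2=11]: 1111  = hex F
Output column (row 0 .. row 15) = 0000000011111111
Output column grouped in 4s = 0000 0000 1111 1111 = 0x00FF
Convert to decimal digit by digit (value = value*16 + digit):
  0 -> 0
  0*16 + 0 = 0
  0*16 + 15 (F) = 15
  15*16 + 15 (F) = 255
Decimal = 255

255


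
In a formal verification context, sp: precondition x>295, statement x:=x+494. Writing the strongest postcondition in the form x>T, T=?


Formula: sp(P, x:=E) = exists old_x. (x = E[old_x/x]) AND P[old_x/x] (old_x is the value of x before the assignment; eliminate old_x by solving x = E[old_x/x] for old_x)
Step 1: Precondition P: x>295, i.e. old_x > 295
Step 2: Assignment gives x = old_x + 494, so old_x = x - 494
Step 3: Substitute into P: x - 494 > 295
Step 4: Simplify: x > 295+494 = 789

789


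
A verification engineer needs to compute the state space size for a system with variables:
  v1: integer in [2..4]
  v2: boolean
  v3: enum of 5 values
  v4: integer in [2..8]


State space = product of domain sizes of all variables.
Domain sizes:
  v1 (integer in [2..4]): 3
  v2 (boolean): 2
  v3 (enum of 5 values): 5
  v4 (integer in [2..8]): 7
Product = 3 * 2 * 5 * 7 = 210

210


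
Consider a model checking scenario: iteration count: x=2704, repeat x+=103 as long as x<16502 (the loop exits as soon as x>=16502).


Step 1: x goes from 2704 toward 16502 by 103; the body runs while x<16502, so iterations = ceil((bound-start)/step)
Step 2: Distance=13798
Step 3: ceil(13798/103)=134

134


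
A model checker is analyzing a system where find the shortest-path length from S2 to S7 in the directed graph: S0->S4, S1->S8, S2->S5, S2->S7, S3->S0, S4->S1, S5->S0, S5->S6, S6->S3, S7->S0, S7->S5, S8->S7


BFS layer-by-layer from S2:
  dist 0: {S2}
  dist 1: {S5, S7}
  -> S7 reached at distance 1
Shortest path length = 1

1


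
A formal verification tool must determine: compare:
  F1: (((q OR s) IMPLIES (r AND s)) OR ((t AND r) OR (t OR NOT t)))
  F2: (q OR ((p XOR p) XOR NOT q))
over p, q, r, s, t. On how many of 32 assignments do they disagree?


F1 = (((q OR s) IMPLIES (r AND s)) OR ((t AND r) OR (t OR NOT t)))
F2 = (q OR ((p XOR p) XOR NOT q))
Evaluate both on each of 32 rows (bits = p,q,r,s,t):
  row 0 [00000]: F1=1 F2=1 -> 0
  row 1 [00001]: F1=1 F2=1 -> 0
  row 2 [00010]: F1=1 F2=1 -> 0
  row 3 [00011]: F1=1 F2=1 -> 0
  row 4 [00100]: F1=1 F2=1 -> 0
  row 5 [00101]: F1=1 F2=1 -> 0
  row 6 [00110]: F1=1 F2=1 -> 0
  row 7 [00111]: F1=1 F2=1 -> 0
  row 8 [01000]: F1=1 F2=1 -> 0
  row 9 [01001]: F1=1 F2=1 -> 0
  row 10 [01010]: F1=1 F2=1 -> 0
  row 11 [01011]: F1=1 F2=1 -> 0
  row 12 [01100]: F1=1 F2=1 -> 0
  row 13 [01101]: F1=1 F2=1 -> 0
  row 14 [01110]: F1=1 F2=1 -> 0
  row 15 [01111]: F1=1 F2=1 -> 0
  row 16 [10000]: F1=1 F2=1 -> 0
  row 17 [10001]: F1=1 F2=1 -> 0
  row 18 [10010]: F1=1 F2=1 -> 0
  row 19 [10011]: F1=1 F2=1 -> 0
  row 20 [10100]: F1=1 F2=1 -> 0
  row 21 [10101]: F1=1 F2=1 -> 0
  row 22 [10110]: F1=1 F2=1 -> 0
  row 23 [10111]: F1=1 F2=1 -> 0
  row 24 [11000]: F1=1 F2=1 -> 0
  row 25 [11001]: F1=1 F2=1 -> 0
  row 26 [11010]: F1=1 F2=1 -> 0
  row 27 [11011]: F1=1 F2=1 -> 0
  row 28 [11100]: F1=1 F2=1 -> 0
  row 29 [11101]: F1=1 F2=1 -> 0
  row 30 [11110]: F1=1 F2=1 -> 0
  row 31 [11111]: F1=1 F2=1 -> 0
Full result column, 8 rows per line (p,q fixed per line; r,s,t runs 000..111 left to right):
  rows 0-7 [p,q=00]: 00000000  (ones: 0)
  rows 8-15 [p,q=01]: 00000000  (ones: 0)
  rows 16-23 [p,q=10]: 00000000  (ones: 0)
  rows 24-31 [p,q=11]: 00000000  (ones: 0)
Disagreements = 0+0+0+0 = 0

0


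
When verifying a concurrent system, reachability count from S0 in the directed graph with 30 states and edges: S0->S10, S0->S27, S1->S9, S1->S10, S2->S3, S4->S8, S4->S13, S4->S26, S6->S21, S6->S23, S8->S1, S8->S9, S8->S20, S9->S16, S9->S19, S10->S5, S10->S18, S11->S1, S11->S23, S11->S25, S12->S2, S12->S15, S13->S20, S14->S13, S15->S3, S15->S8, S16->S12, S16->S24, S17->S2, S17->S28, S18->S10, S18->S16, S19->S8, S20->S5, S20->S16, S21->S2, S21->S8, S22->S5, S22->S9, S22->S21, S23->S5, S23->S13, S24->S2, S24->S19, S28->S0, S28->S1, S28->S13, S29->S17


BFS from S0:
  layer 0: {S0}
  layer 1: {S10, S27}
  layer 2: {S5, S18}
  layer 3: {S16}
  layer 4: {S12, S24}
  layer 5: {S2, S15, S19}
  layer 6: {S3, S8}
  layer 7: {S1, S9, S20}
Reachable set: {S0, S1, S2, S3, S5, S8, S9, S10, S12, S15, S16, S18, S19, S20, S24, S27}
Count = 16

16


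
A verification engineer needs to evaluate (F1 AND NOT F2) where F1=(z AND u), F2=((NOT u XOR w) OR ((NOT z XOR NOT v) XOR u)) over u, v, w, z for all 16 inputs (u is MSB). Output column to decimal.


F1 = (z AND u)
F2 = ((NOT u XOR w) OR ((NOT z XOR NOT v) XOR u))
Counterexample to F1=>F2 is where F1=1 and F2=0.
Evaluate each row (bits = u,v,w,z, MSB first):
  row 0 [0000]: F1=0 F2=1 -> F1&~F2 -> 0
  row 1 [0001]: F1=0 F2=1 -> F1&~F2 -> 0
  row 2 [0010]: F1=0 F2=0 -> F1&~F2 -> 0
  row 3 [0011]: F1=0 F2=1 -> F1&~F2 -> 0
  row 4 [0100]: F1=0 F2=1 -> F1&~F2 -> 0
  row 5 [0101]: F1=0 F2=1 -> F1&~F2 -> 0
  row 6 [0110]: F1=0 F2=1 -> F1&~F2 -> 0
  row 7 [0111]: F1=0 F2=0 -> F1&~F2 -> 0
  row 8 [1000]: F1=0 F2=1 -> F1&~F2 -> 0
  row 9 [1001]: F1=1 F2=0 -> F1&~F2 -> 1
  row 10 [1010]: F1=0 F2=1 -> F1&~F2 -> 0
  row 11 [1011]: F1=1 F2=1 -> F1&~F2 -> 0
  row 12 [1100]: F1=0 F2=0 -> F1&~F2 -> 0
  row 13 [1101]: F1=1 F2=1 -> F1&~F2 -> 0
  row 14 [1110]: F1=0 F2=1 -> F1&~F2 -> 0
  row 15 [1111]: F1=1 F2=1 -> F1&~F2 -> 0
Full result column, 4 rows per line (u,v fixed per line; w,z runs 00..11 left to right):
  rows 0-3 [u,v=00]: 0000  = hex 0
  rows 4-7 [u,v=01]: 0000  = hex 0
  rows 8-11 [u,v=10]: 0100  = hex 4
  rows 12-15 [u,v=11]: 0000  = hex 0
Counterexample vector (row 0 .. row 15) = 0000000001000000
Output column grouped in 4s = 0000 0000 0100 0000 = 0x0040
Convert to decimal digit by digit (value = value*16 + digit):
  0 -> 0
  0*16 + 0 = 0
  0*16 + 4 = 4
  4*16 + 0 = 64
Decimal = 64

64


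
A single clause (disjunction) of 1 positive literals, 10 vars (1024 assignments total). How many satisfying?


Step 1: Total=2^10=1024
Step 2: Unsat when all 1 false: 2^9=512
Step 3: Sat=1024-512=512

512


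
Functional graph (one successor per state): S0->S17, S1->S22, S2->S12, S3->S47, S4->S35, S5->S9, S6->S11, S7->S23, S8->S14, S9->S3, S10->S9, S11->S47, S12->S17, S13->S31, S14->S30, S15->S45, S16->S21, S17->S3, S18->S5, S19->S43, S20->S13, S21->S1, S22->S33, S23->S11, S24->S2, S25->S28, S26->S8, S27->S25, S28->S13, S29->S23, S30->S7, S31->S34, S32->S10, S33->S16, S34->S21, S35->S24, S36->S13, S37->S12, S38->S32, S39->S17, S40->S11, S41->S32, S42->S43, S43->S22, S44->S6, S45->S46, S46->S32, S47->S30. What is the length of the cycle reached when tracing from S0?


Trace from S0 until a state repeats:
  S0 -> S17 -> S3 -> S47 -> S30 -> S7 -> S23 -> S11 -> S47
S47 first seen at step 3, revisited at step 8.
Cycle length = 8 - 3 = 5

5


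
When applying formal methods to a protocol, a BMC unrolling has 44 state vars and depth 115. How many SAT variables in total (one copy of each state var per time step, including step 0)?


BMC unrolls to depth k, creating one copy of each state var for steps 0..k.
Step count = 115 + 1 = 116 (steps 0 through 115)
Vars per step = 44
Total = 44 * 116 = 5104

5104


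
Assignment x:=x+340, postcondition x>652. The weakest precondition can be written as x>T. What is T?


Formula: wp(x:=E, P) = P[E/x] (substitute E for x in postcondition)
Step 1: Postcondition: x>652
Step 2: Substitute x+340 for x: x+340>652
Step 3: Solve for x: x > 652-340 = 312

312


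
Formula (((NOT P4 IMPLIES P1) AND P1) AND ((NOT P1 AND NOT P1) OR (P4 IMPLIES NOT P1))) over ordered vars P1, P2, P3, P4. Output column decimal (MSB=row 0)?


Formula: (((NOT P4 IMPLIES P1) AND P1) AND ((NOT P1 AND NOT P1) OR (P4 IMPLIES NOT P1))) over P1, P2, P3, P4 (16 rows)
Evaluate each row (bits = P1,P2,P3,P4, MSB first):
  row 0 [0000]: (((NOT 0 IMPLIES 0) AND 0) AND ((NOT 0 AND NOT 0) OR (0 IMPLIES NOT 0))) -> 0
  row 1 [0001]: (((NOT 1 IMPLIES 0) AND 0) AND ((NOT 0 AND NOT 0) OR (1 IMPLIES NOT 0))) -> 0
  row 2 [0010]: (((NOT 0 IMPLIES 0) AND 0) AND ((NOT 0 AND NOT 0) OR (0 IMPLIES NOT 0))) -> 0
  row 3 [0011]: (((NOT 1 IMPLIES 0) AND 0) AND ((NOT 0 AND NOT 0) OR (1 IMPLIES NOT 0))) -> 0
  row 4 [0100]: (((NOT 0 IMPLIES 0) AND 0) AND ((NOT 0 AND NOT 0) OR (0 IMPLIES NOT 0))) -> 0
  row 5 [0101]: (((NOT 1 IMPLIES 0) AND 0) AND ((NOT 0 AND NOT 0) OR (1 IMPLIES NOT 0))) -> 0
  row 6 [0110]: (((NOT 0 IMPLIES 0) AND 0) AND ((NOT 0 AND NOT 0) OR (0 IMPLIES NOT 0))) -> 0
  row 7 [0111]: (((NOT 1 IMPLIES 0) AND 0) AND ((NOT 0 AND NOT 0) OR (1 IMPLIES NOT 0))) -> 0
  row 8 [1000]: (((NOT 0 IMPLIES 1) AND 1) AND ((NOT 1 AND NOT 1) OR (0 IMPLIES NOT 1))) -> 1
  row 9 [1001]: (((NOT 1 IMPLIES 1) AND 1) AND ((NOT 1 AND NOT 1) OR (1 IMPLIES NOT 1))) -> 0
  row 10 [1010]: (((NOT 0 IMPLIES 1) AND 1) AND ((NOT 1 AND NOT 1) OR (0 IMPLIES NOT 1))) -> 1
  row 11 [1011]: (((NOT 1 IMPLIES 1) AND 1) AND ((NOT 1 AND NOT 1) OR (1 IMPLIES NOT 1))) -> 0
  row 12 [1100]: (((NOT 0 IMPLIES 1) AND 1) AND ((NOT 1 AND NOT 1) OR (0 IMPLIES NOT 1))) -> 1
  row 13 [1101]: (((NOT 1 IMPLIES 1) AND 1) AND ((NOT 1 AND NOT 1) OR (1 IMPLIES NOT 1))) -> 0
  row 14 [1110]: (((NOT 0 IMPLIES 1) AND 1) AND ((NOT 1 AND NOT 1) OR (0 IMPLIES NOT 1))) -> 1
  row 15 [1111]: (((NOT 1 IMPLIES 1) AND 1) AND ((NOT 1 AND NOT 1) OR (1 IMPLIES NOT 1))) -> 0
Full result column, 4 rows per line (P1,P2 fixed per line; P3,P4 runs 00..11 left to right):
  rows 0-3 [P1,P2=00]: 0000  = hex 0
  rows 4-7 [P1,P2=01]: 0000  = hex 0
  rows 8-11 [P1,P2=10]: 1010  = hex A
  rows 12-15 [P1,P2=11]: 1010  = hex A
Output column (row 0 .. row 15) = 0000000010101010
Output column grouped in 4s = 0000 0000 1010 1010 = 0x00AA
Convert to decimal digit by digit (value = value*16 + digit):
  0 -> 0
  0*16 + 0 = 0
  0*16 + 10 (A) = 10
  10*16 + 10 (A) = 170
Decimal = 170

170


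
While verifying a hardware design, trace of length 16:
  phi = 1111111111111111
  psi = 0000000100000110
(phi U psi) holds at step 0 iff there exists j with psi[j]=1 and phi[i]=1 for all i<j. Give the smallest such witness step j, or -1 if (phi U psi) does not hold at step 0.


(phi U psi) at 0: need smallest j with psi[j]=1 and phi[i]=1 for all i in [0,j).
Scan from step 0:
  step 0: phi=1, psi=0 -> continue
  step 1: phi=1, psi=0 -> continue
  step 2: phi=1, psi=0 -> continue
  step 3: phi=1, psi=0 -> continue
  step 7: psi=1 and phi held for [0,7) -> witness found
Witness step = 7

7


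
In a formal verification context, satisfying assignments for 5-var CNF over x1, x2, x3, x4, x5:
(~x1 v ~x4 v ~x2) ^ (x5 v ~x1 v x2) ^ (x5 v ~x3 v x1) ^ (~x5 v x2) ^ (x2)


CNF with 5 clauses over 5 vars (32 assignments).
An assignment satisfies CNF iff every clause has >=1 true literal.
Check each row (bits = x1,x2,x3,x4,x5; clause T/F shown):
  row 0 [00000]: clauses=TTTTF -> 0
  row 1 [00001]: clauses=TTTFF -> 0
  row 2 [00010]: clauses=TTTTF -> 0
  row 3 [00011]: clauses=TTTFF -> 0
  row 4 [00100]: clauses=TTFTF -> 0
  row 5 [00101]: clauses=TTTFF -> 0
  row 6 [00110]: clauses=TTFTF -> 0
  row 7 [00111]: clauses=TTTFF -> 0
  row 8 [01000]: clauses=TTTTT -> 1
  row 9 [01001]: clauses=TTTTT -> 1
  row 10 [01010]: clauses=TTTTT -> 1
  row 11 [01011]: clauses=TTTTT -> 1
  row 12 [01100]: clauses=TTFTT -> 0
  row 13 [01101]: clauses=TTTTT -> 1
  row 14 [01110]: clauses=TTFTT -> 0
  row 15 [01111]: clauses=TTTTT -> 1
  row 16 [10000]: clauses=TFTTF -> 0
  row 17 [10001]: clauses=TTTFF -> 0
  row 18 [10010]: clauses=TFTTF -> 0
  row 19 [10011]: clauses=TTTFF -> 0
  row 20 [10100]: clauses=TFTTF -> 0
  row 21 [10101]: clauses=TTTFF -> 0
  row 22 [10110]: clauses=TFTTF -> 0
  row 23 [10111]: clauses=TTTFF -> 0
  row 24 [11000]: clauses=TTTTT -> 1
  row 25 [11001]: clauses=TTTTT -> 1
  row 26 [11010]: clauses=FTTTT -> 0
  row 27 [11011]: clauses=FTTTT -> 0
  row 28 [11100]: clauses=TTTTT -> 1
  row 29 [11101]: clauses=TTTTT -> 1
  row 30 [11110]: clauses=FTTTT -> 0
  row 31 [11111]: clauses=FTTTT -> 0
Full result column, 8 rows per line (x1,x2 fixed per line; x3,x4,x5 runs 000..111 left to right):
  rows 0-7 [x1,x2=00]: 00000000  (ones: 0)
  rows 8-15 [x1,x2=01]: 11110101  (ones: 6)
  rows 16-23 [x1,x2=10]: 00000000  (ones: 0)
  rows 24-31 [x1,x2=11]: 11001100  (ones: 4)
Satisfying assignments = 0+6+0+4 = 10

10


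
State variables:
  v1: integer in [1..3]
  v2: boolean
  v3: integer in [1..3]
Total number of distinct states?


State space = product of domain sizes of all variables.
Domain sizes:
  v1 (integer in [1..3]): 3
  v2 (boolean): 2
  v3 (integer in [1..3]): 3
Product = 3 * 2 * 3 = 18

18


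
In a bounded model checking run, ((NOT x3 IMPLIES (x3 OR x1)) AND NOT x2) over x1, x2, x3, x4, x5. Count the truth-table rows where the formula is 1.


Formula: ((NOT x3 IMPLIES (x3 OR x1)) AND NOT x2) over 5 vars (32 rows)
Evaluate each row (x1, x2, x3, x4, x5 as bits, MSB first):
  row 0 [00000]: ((NOT 0 IMPLIES (0 OR 0)) AND NOT 0) -> 0
  row 1 [00001]: ((NOT 0 IMPLIES (0 OR 0)) AND NOT 0) -> 0
  row 2 [00010]: ((NOT 0 IMPLIES (0 OR 0)) AND NOT 0) -> 0
  row 3 [00011]: ((NOT 0 IMPLIES (0 OR 0)) AND NOT 0) -> 0
  row 4 [00100]: ((NOT 1 IMPLIES (1 OR 0)) AND NOT 0) -> 1
  row 5 [00101]: ((NOT 1 IMPLIES (1 OR 0)) AND NOT 0) -> 1
  row 6 [00110]: ((NOT 1 IMPLIES (1 OR 0)) AND NOT 0) -> 1
  row 7 [00111]: ((NOT 1 IMPLIES (1 OR 0)) AND NOT 0) -> 1
  row 8 [01000]: ((NOT 0 IMPLIES (0 OR 0)) AND NOT 1) -> 0
  row 9 [01001]: ((NOT 0 IMPLIES (0 OR 0)) AND NOT 1) -> 0
  row 10 [01010]: ((NOT 0 IMPLIES (0 OR 0)) AND NOT 1) -> 0
  row 11 [01011]: ((NOT 0 IMPLIES (0 OR 0)) AND NOT 1) -> 0
  row 12 [01100]: ((NOT 1 IMPLIES (1 OR 0)) AND NOT 1) -> 0
  row 13 [01101]: ((NOT 1 IMPLIES (1 OR 0)) AND NOT 1) -> 0
  row 14 [01110]: ((NOT 1 IMPLIES (1 OR 0)) AND NOT 1) -> 0
  row 15 [01111]: ((NOT 1 IMPLIES (1 OR 0)) AND NOT 1) -> 0
  row 16 [10000]: ((NOT 0 IMPLIES (0 OR 1)) AND NOT 0) -> 1
  row 17 [10001]: ((NOT 0 IMPLIES (0 OR 1)) AND NOT 0) -> 1
  row 18 [10010]: ((NOT 0 IMPLIES (0 OR 1)) AND NOT 0) -> 1
  row 19 [10011]: ((NOT 0 IMPLIES (0 OR 1)) AND NOT 0) -> 1
  row 20 [10100]: ((NOT 1 IMPLIES (1 OR 1)) AND NOT 0) -> 1
  row 21 [10101]: ((NOT 1 IMPLIES (1 OR 1)) AND NOT 0) -> 1
  row 22 [10110]: ((NOT 1 IMPLIES (1 OR 1)) AND NOT 0) -> 1
  row 23 [10111]: ((NOT 1 IMPLIES (1 OR 1)) AND NOT 0) -> 1
  row 24 [11000]: ((NOT 0 IMPLIES (0 OR 1)) AND NOT 1) -> 0
  row 25 [11001]: ((NOT 0 IMPLIES (0 OR 1)) AND NOT 1) -> 0
  row 26 [11010]: ((NOT 0 IMPLIES (0 OR 1)) AND NOT 1) -> 0
  row 27 [11011]: ((NOT 0 IMPLIES (0 OR 1)) AND NOT 1) -> 0
  row 28 [11100]: ((NOT 1 IMPLIES (1 OR 1)) AND NOT 1) -> 0
  row 29 [11101]: ((NOT 1 IMPLIES (1 OR 1)) AND NOT 1) -> 0
  row 30 [11110]: ((NOT 1 IMPLIES (1 OR 1)) AND NOT 1) -> 0
  row 31 [11111]: ((NOT 1 IMPLIES (1 OR 1)) AND NOT 1) -> 0
Full result column, 8 rows per line (x1,x2 fixed per line; x3,x4,x5 runs 000..111 left to right):
  rows 0-7 [x1,x2=00]: 00001111  (ones: 4)
  rows 8-15 [x1,x2=01]: 00000000  (ones: 0)
  rows 16-23 [x1,x2=10]: 11111111  (ones: 8)
  rows 24-31 [x1,x2=11]: 00000000  (ones: 0)
Count of 1-rows = 4+0+8+0 = 12

12


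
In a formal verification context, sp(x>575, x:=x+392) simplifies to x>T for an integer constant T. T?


Formula: sp(P, x:=E) = exists old_x. (x = E[old_x/x]) AND P[old_x/x] (old_x is the value of x before the assignment; eliminate old_x by solving x = E[old_x/x] for old_x)
Step 1: Precondition P: x>575, i.e. old_x > 575
Step 2: Assignment gives x = old_x + 392, so old_x = x - 392
Step 3: Substitute into P: x - 392 > 575
Step 4: Simplify: x > 575+392 = 967

967


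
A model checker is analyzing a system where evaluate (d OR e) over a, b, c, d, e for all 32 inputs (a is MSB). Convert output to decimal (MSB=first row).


Formula: (d OR e) over a, b, c, d, e (32 rows)
Evaluate each row (bits = a,b,c,d,e, MSB first):
  row 0 [00000]: (0 OR 0) -> 0
  row 1 [00001]: (0 OR 1) -> 1
  row 2 [00010]: (1 OR 0) -> 1
  row 3 [00011]: (1 OR 1) -> 1
  row 4 [00100]: (0 OR 0) -> 0
  row 5 [00101]: (0 OR 1) -> 1
  row 6 [00110]: (1 OR 0) -> 1
  row 7 [00111]: (1 OR 1) -> 1
  row 8 [01000]: (0 OR 0) -> 0
  row 9 [01001]: (0 OR 1) -> 1
  row 10 [01010]: (1 OR 0) -> 1
  row 11 [01011]: (1 OR 1) -> 1
  row 12 [01100]: (0 OR 0) -> 0
  row 13 [01101]: (0 OR 1) -> 1
  row 14 [01110]: (1 OR 0) -> 1
  row 15 [01111]: (1 OR 1) -> 1
  row 16 [10000]: (0 OR 0) -> 0
  row 17 [10001]: (0 OR 1) -> 1
  row 18 [10010]: (1 OR 0) -> 1
  row 19 [10011]: (1 OR 1) -> 1
  row 20 [10100]: (0 OR 0) -> 0
  row 21 [10101]: (0 OR 1) -> 1
  row 22 [10110]: (1 OR 0) -> 1
  row 23 [10111]: (1 OR 1) -> 1
  row 24 [11000]: (0 OR 0) -> 0
  row 25 [11001]: (0 OR 1) -> 1
  row 26 [11010]: (1 OR 0) -> 1
  row 27 [11011]: (1 OR 1) -> 1
  row 28 [11100]: (0 OR 0) -> 0
  row 29 [11101]: (0 OR 1) -> 1
  row 30 [11110]: (1 OR 0) -> 1
  row 31 [11111]: (1 OR 1) -> 1
Full result column, 4 rows per line (a,b,c fixed per line; d,e runs 00..11 left to right):
  rows 0-3 [a,b,c=000]: 0111  = hex 7
  rows 4-7 [a,b,c=001]: 0111  = hex 7
  rows 8-11 [a,b,c=010]: 0111  = hex 7
  rows 12-15 [a,b,c=011]: 0111  = hex 7
  rows 16-19 [a,b,c=100]: 0111  = hex 7
  rows 20-23 [a,b,c=101]: 0111  = hex 7
  rows 24-27 [a,b,c=110]: 0111  = hex 7
  rows 28-31 [a,b,c=111]: 0111  = hex 7
Output column (row 0 .. row 31) = 01110111011101110111011101110111
Output column grouped in 4s = 0111 0111 0111 0111 0111 0111 0111 0111 = 0x77777777
Convert to decimal digit by digit (value = value*16 + digit):
  7 -> 7
  7*16 + 7 = 119
  119*16 + 7 = 1911
  1911*16 + 7 = 30583
  30583*16 + 7 = 489335
  489335*16 + 7 = 7829367
  7829367*16 + 7 = 125269879
  125269879*16 + 7 = 2004318071
Decimal = 2004318071

2004318071


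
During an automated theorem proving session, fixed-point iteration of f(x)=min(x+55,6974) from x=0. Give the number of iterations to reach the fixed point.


Step 1: x=0, cap=6974, increment=55
Step 2: x grows by 55 each step until capped at 6974; fixed point is x=6974
Step 3: iterations = ceil(6974/55) = 127

127


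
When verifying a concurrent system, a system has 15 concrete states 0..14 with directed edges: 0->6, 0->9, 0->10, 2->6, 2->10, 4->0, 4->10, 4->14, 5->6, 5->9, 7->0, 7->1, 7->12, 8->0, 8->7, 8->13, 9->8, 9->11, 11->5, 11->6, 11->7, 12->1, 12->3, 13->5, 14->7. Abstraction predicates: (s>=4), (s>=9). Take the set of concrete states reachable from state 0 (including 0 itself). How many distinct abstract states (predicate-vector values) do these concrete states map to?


BFS from 0:
Concrete reachable: {0, 1, 3, 5, 6, 7, 8, 9, 10, 11, 12, 13}
Abstract via predicates (s>=4), (s>=9):
  (0,0) <- {0, 1, 3}
  (1,0) <- {5, 6, 7, 8}
  (1,1) <- {9, 10, 11, 12, 13}
Distinct abstract states = 3

3


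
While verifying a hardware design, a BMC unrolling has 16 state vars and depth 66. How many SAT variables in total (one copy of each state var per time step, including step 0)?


BMC unrolls to depth k, creating one copy of each state var for steps 0..k.
Step count = 66 + 1 = 67 (steps 0 through 66)
Vars per step = 16
Total = 16 * 67 = 1072

1072


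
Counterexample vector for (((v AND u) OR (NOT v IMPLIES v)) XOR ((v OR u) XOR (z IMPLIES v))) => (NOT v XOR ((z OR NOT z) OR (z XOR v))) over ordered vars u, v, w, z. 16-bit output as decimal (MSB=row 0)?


F1 = (((v AND u) OR (NOT v IMPLIES v)) XOR ((v OR u) XOR (z IMPLIES v)))
F2 = (NOT v XOR ((z OR NOT z) OR (z XOR v)))
Counterexample to F1=>F2 is where F1=1 and F2=0.
Evaluate each row (bits = u,v,w,z, MSB first):
  row 0 [0000]: F1=1 F2=0 -> F1&~F2 -> 1
  row 1 [0001]: F1=0 F2=0 -> F1&~F2 -> 0
  row 2 [0010]: F1=1 F2=0 -> F1&~F2 -> 1
  row 3 [0011]: F1=0 F2=0 -> F1&~F2 -> 0
  row 4 [0100]: F1=1 F2=1 -> F1&~F2 -> 0
  row 5 [0101]: F1=1 F2=1 -> F1&~F2 -> 0
  row 6 [0110]: F1=1 F2=1 -> F1&~F2 -> 0
  row 7 [0111]: F1=1 F2=1 -> F1&~F2 -> 0
  row 8 [1000]: F1=0 F2=0 -> F1&~F2 -> 0
  row 9 [1001]: F1=1 F2=0 -> F1&~F2 -> 1
  row 10 [1010]: F1=0 F2=0 -> F1&~F2 -> 0
  row 11 [1011]: F1=1 F2=0 -> F1&~F2 -> 1
  row 12 [1100]: F1=1 F2=1 -> F1&~F2 -> 0
  row 13 [1101]: F1=1 F2=1 -> F1&~F2 -> 0
  row 14 [1110]: F1=1 F2=1 -> F1&~F2 -> 0
  row 15 [1111]: F1=1 F2=1 -> F1&~F2 -> 0
Full result column, 4 rows per line (u,v fixed per line; w,z runs 00..11 left to right):
  rows 0-3 [u,v=00]: 1010  = hex A
  rows 4-7 [u,v=01]: 0000  = hex 0
  rows 8-11 [u,v=10]: 0101  = hex 5
  rows 12-15 [u,v=11]: 0000  = hex 0
Counterexample vector (row 0 .. row 15) = 1010000001010000
Output column grouped in 4s = 1010 0000 0101 0000 = 0xA050
Convert to decimal digit by digit (value = value*16 + digit):
  A -> 10
  10*16 + 0 = 160
  160*16 + 5 = 2565
  2565*16 + 0 = 41040
Decimal = 41040

41040


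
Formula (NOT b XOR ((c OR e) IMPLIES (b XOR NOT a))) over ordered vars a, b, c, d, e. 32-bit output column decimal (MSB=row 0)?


Formula: (NOT b XOR ((c OR e) IMPLIES (b XOR NOT a))) over a, b, c, d, e (32 rows)
Evaluate each row (bits = a,b,c,d,e, MSB first):
  row 0 [00000]: (NOT 0 XOR ((0 OR 0) IMPLIES (0 XOR NOT 0))) -> 0
  row 1 [00001]: (NOT 0 XOR ((0 OR 1) IMPLIES (0 XOR NOT 0))) -> 0
  row 2 [00010]: (NOT 0 XOR ((0 OR 0) IMPLIES (0 XOR NOT 0))) -> 0
  row 3 [00011]: (NOT 0 XOR ((0 OR 1) IMPLIES (0 XOR NOT 0))) -> 0
  row 4 [00100]: (NOT 0 XOR ((1 OR 0) IMPLIES (0 XOR NOT 0))) -> 0
  row 5 [00101]: (NOT 0 XOR ((1 OR 1) IMPLIES (0 XOR NOT 0))) -> 0
  row 6 [00110]: (NOT 0 XOR ((1 OR 0) IMPLIES (0 XOR NOT 0))) -> 0
  row 7 [00111]: (NOT 0 XOR ((1 OR 1) IMPLIES (0 XOR NOT 0))) -> 0
  row 8 [01000]: (NOT 1 XOR ((0 OR 0) IMPLIES (1 XOR NOT 0))) -> 1
  row 9 [01001]: (NOT 1 XOR ((0 OR 1) IMPLIES (1 XOR NOT 0))) -> 0
  row 10 [01010]: (NOT 1 XOR ((0 OR 0) IMPLIES (1 XOR NOT 0))) -> 1
  row 11 [01011]: (NOT 1 XOR ((0 OR 1) IMPLIES (1 XOR NOT 0))) -> 0
  row 12 [01100]: (NOT 1 XOR ((1 OR 0) IMPLIES (1 XOR NOT 0))) -> 0
  row 13 [01101]: (NOT 1 XOR ((1 OR 1) IMPLIES (1 XOR NOT 0))) -> 0
  row 14 [01110]: (NOT 1 XOR ((1 OR 0) IMPLIES (1 XOR NOT 0))) -> 0
  row 15 [01111]: (NOT 1 XOR ((1 OR 1) IMPLIES (1 XOR NOT 0))) -> 0
  row 16 [10000]: (NOT 0 XOR ((0 OR 0) IMPLIES (0 XOR NOT 1))) -> 0
  row 17 [10001]: (NOT 0 XOR ((0 OR 1) IMPLIES (0 XOR NOT 1))) -> 1
  row 18 [10010]: (NOT 0 XOR ((0 OR 0) IMPLIES (0 XOR NOT 1))) -> 0
  row 19 [10011]: (NOT 0 XOR ((0 OR 1) IMPLIES (0 XOR NOT 1))) -> 1
  row 20 [10100]: (NOT 0 XOR ((1 OR 0) IMPLIES (0 XOR NOT 1))) -> 1
  row 21 [10101]: (NOT 0 XOR ((1 OR 1) IMPLIES (0 XOR NOT 1))) -> 1
  row 22 [10110]: (NOT 0 XOR ((1 OR 0) IMPLIES (0 XOR NOT 1))) -> 1
  row 23 [10111]: (NOT 0 XOR ((1 OR 1) IMPLIES (0 XOR NOT 1))) -> 1
  row 24 [11000]: (NOT 1 XOR ((0 OR 0) IMPLIES (1 XOR NOT 1))) -> 1
  row 25 [11001]: (NOT 1 XOR ((0 OR 1) IMPLIES (1 XOR NOT 1))) -> 1
  row 26 [11010]: (NOT 1 XOR ((0 OR 0) IMPLIES (1 XOR NOT 1))) -> 1
  row 27 [11011]: (NOT 1 XOR ((0 OR 1) IMPLIES (1 XOR NOT 1))) -> 1
  row 28 [11100]: (NOT 1 XOR ((1 OR 0) IMPLIES (1 XOR NOT 1))) -> 1
  row 29 [11101]: (NOT 1 XOR ((1 OR 1) IMPLIES (1 XOR NOT 1))) -> 1
  row 30 [11110]: (NOT 1 XOR ((1 OR 0) IMPLIES (1 XOR NOT 1))) -> 1
  row 31 [11111]: (NOT 1 XOR ((1 OR 1) IMPLIES (1 XOR NOT 1))) -> 1
Full result column, 4 rows per line (a,b,c fixed per line; d,e runs 00..11 left to right):
  rows 0-3 [a,b,c=000]: 0000  = hex 0
  rows 4-7 [a,b,c=001]: 0000  = hex 0
  rows 8-11 [a,b,c=010]: 1010  = hex A
  rows 12-15 [a,b,c=011]: 0000  = hex 0
  rows 16-19 [a,b,c=100]: 0101  = hex 5
  rows 20-23 [a,b,c=101]: 1111  = hex F
  rows 24-27 [a,b,c=110]: 1111  = hex F
  rows 28-31 [a,b,c=111]: 1111  = hex F
Output column (row 0 .. row 31) = 00000000101000000101111111111111
Output column grouped in 4s = 0000 0000 1010 0000 0101 1111 1111 1111 = 0x00A05FFF
Convert to decimal digit by digit (value = value*16 + digit):
  0 -> 0
  0*16 + 0 = 0
  0*16 + 10 (A) = 10
  10*16 + 0 = 160
  160*16 + 5 = 2565
  2565*16 + 15 (F) = 41055
  41055*16 + 15 (F) = 656895
  656895*16 + 15 (F) = 10510335
Decimal = 10510335

10510335


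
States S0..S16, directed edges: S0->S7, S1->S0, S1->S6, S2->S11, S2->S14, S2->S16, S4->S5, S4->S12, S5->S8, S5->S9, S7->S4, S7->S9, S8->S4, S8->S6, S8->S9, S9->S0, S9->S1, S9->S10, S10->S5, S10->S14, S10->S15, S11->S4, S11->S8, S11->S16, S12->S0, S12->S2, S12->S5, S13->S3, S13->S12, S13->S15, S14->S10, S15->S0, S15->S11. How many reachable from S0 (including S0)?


BFS from S0:
  layer 0: {S0}
  layer 1: {S7}
  layer 2: {S4, S9}
  layer 3: {S1, S5, S10, S12}
  layer 4: {S2, S6, S8, S14, S15}
  layer 5: {S11, S16}
Reachable set: {S0, S1, S2, S4, S5, S6, S7, S8, S9, S10, S11, S12, S14, S15, S16}
Count = 15

15


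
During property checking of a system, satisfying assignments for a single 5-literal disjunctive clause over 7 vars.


Step 1: Total=2^7=128
Step 2: Unsat when all 5 false: 2^2=4
Step 3: Sat=128-4=124

124


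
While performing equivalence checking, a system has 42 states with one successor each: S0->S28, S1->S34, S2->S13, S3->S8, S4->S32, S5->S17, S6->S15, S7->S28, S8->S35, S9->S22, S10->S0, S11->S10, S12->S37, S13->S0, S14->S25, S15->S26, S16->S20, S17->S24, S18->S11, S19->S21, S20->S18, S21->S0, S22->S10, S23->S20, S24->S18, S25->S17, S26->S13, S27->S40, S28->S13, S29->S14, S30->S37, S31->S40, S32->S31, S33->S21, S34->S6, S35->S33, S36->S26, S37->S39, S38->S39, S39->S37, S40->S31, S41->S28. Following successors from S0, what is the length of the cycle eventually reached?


Trace from S0 until a state repeats:
  S0 -> S28 -> S13 -> S0
S0 first seen at step 0, revisited at step 3.
Cycle length = 3 - 0 = 3

3


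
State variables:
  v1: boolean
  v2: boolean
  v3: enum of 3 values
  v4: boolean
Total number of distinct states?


State space = product of domain sizes of all variables.
Domain sizes:
  v1 (boolean): 2
  v2 (boolean): 2
  v3 (enum of 3 values): 3
  v4 (boolean): 2
Product = 2 * 2 * 3 * 2 = 24

24


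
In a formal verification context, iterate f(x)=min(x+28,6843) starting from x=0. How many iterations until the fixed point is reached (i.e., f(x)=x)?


Step 1: x=0, cap=6843, increment=28
Step 2: x grows by 28 each step until capped at 6843; fixed point is x=6843
Step 3: iterations = ceil(6843/28) = 245

245


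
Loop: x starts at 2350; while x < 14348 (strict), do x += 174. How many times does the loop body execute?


Step 1: x goes from 2350 toward 14348 by 174; the body runs while x<14348, so iterations = ceil((bound-start)/step)
Step 2: Distance=11998
Step 3: ceil(11998/174)=69

69


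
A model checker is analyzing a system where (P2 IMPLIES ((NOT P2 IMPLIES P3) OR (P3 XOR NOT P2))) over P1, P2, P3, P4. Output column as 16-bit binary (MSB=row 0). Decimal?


Formula: (P2 IMPLIES ((NOT P2 IMPLIES P3) OR (P3 XOR NOT P2))) over P1, P2, P3, P4 (16 rows)
Evaluate each row (bits = P1,P2,P3,P4, MSB first):
  row 0 [0000]: (0 IMPLIES ((NOT 0 IMPLIES 0) OR (0 XOR NOT 0))) -> 1
  row 1 [0001]: (0 IMPLIES ((NOT 0 IMPLIES 0) OR (0 XOR NOT 0))) -> 1
  row 2 [0010]: (0 IMPLIES ((NOT 0 IMPLIES 1) OR (1 XOR NOT 0))) -> 1
  row 3 [0011]: (0 IMPLIES ((NOT 0 IMPLIES 1) OR (1 XOR NOT 0))) -> 1
  row 4 [0100]: (1 IMPLIES ((NOT 1 IMPLIES 0) OR (0 XOR NOT 1))) -> 1
  row 5 [0101]: (1 IMPLIES ((NOT 1 IMPLIES 0) OR (0 XOR NOT 1))) -> 1
  row 6 [0110]: (1 IMPLIES ((NOT 1 IMPLIES 1) OR (1 XOR NOT 1))) -> 1
  row 7 [0111]: (1 IMPLIES ((NOT 1 IMPLIES 1) OR (1 XOR NOT 1))) -> 1
  row 8 [1000]: (0 IMPLIES ((NOT 0 IMPLIES 0) OR (0 XOR NOT 0))) -> 1
  row 9 [1001]: (0 IMPLIES ((NOT 0 IMPLIES 0) OR (0 XOR NOT 0))) -> 1
  row 10 [1010]: (0 IMPLIES ((NOT 0 IMPLIES 1) OR (1 XOR NOT 0))) -> 1
  row 11 [1011]: (0 IMPLIES ((NOT 0 IMPLIES 1) OR (1 XOR NOT 0))) -> 1
  row 12 [1100]: (1 IMPLIES ((NOT 1 IMPLIES 0) OR (0 XOR NOT 1))) -> 1
  row 13 [1101]: (1 IMPLIES ((NOT 1 IMPLIES 0) OR (0 XOR NOT 1))) -> 1
  row 14 [1110]: (1 IMPLIES ((NOT 1 IMPLIES 1) OR (1 XOR NOT 1))) -> 1
  row 15 [1111]: (1 IMPLIES ((NOT 1 IMPLIES 1) OR (1 XOR NOT 1))) -> 1
Full result column, 4 rows per line (P1,P2 fixed per line; P3,P4 runs 00..11 left to right):
  rows 0-3 [P1,P2=00]: 1111  = hex F
  rows 4-7 [P1,P2=01]: 1111  = hex F
  rows 8-11 [P1,P2=10]: 1111  = hex F
  rows 12-15 [P1,P2=11]: 1111  = hex F
Output column (row 0 .. row 15) = 1111111111111111
Output column grouped in 4s = 1111 1111 1111 1111 = 0xFFFF
Convert to decimal digit by digit (value = value*16 + digit):
  F -> 15
  15*16 + 15 (F) = 255
  255*16 + 15 (F) = 4095
  4095*16 + 15 (F) = 65535
Decimal = 65535

65535


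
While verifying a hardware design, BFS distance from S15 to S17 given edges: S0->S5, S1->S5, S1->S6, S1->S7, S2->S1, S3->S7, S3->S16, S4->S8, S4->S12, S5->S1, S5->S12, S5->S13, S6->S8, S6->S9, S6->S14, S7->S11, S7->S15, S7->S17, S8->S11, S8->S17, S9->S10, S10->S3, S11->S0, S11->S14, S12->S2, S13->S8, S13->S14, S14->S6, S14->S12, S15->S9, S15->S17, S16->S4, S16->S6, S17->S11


BFS layer-by-layer from S15:
  dist 0: {S15}
  dist 1: {S9, S17}
  -> S17 reached at distance 1
Shortest path length = 1

1


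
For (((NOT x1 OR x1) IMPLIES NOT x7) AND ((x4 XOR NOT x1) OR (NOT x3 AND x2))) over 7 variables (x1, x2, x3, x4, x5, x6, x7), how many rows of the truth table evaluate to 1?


Formula: (((NOT x1 OR x1) IMPLIES NOT x7) AND ((x4 XOR NOT x1) OR (NOT x3 AND x2))) over 7 vars (128 rows)
Evaluate each row (x1, x2, x3, x4, x5, x6, x7 as bits, MSB first):
  row 0 [0000000]: (((NOT 0 OR 0) IMPLIES NOT 0) AND ((0 XOR NOT 0) OR (NOT 0 AND 0))) -> 1
  row 1 [0000001]: (((NOT 0 OR 0) IMPLIES NOT 1) AND ((0 XOR NOT 0) OR (NOT 0 AND 0))) -> 0
  row 2 [0000010]: (((NOT 0 OR 0) IMPLIES NOT 0) AND ((0 XOR NOT 0) OR (NOT 0 AND 0))) -> 1
  row 3 [0000011]: (((NOT 0 OR 0) IMPLIES NOT 1) AND ((0 XOR NOT 0) OR (NOT 0 AND 0))) -> 0
  row 4 [0000100]: (((NOT 0 OR 0) IMPLIES NOT 0) AND ((0 XOR NOT 0) OR (NOT 0 AND 0))) -> 1
  (every remaining row is evaluated the same way; all 128 results are listed next)
Full result column, 8 rows per line (x1,x2,x3,x4 fixed per line; x5,x6,x7 runs 000..111 left to right):
  rows 0-7 [x1,x2,x3,x4=0000]: 10101010  (ones: 4)
  rows 8-15 [x1,x2,x3,x4=0001]: 00000000  (ones: 0)
  rows 16-23 [x1,x2,x3,x4=0010]: 10101010  (ones: 4)
  rows 24-31 [x1,x2,x3,x4=0011]: 00000000  (ones: 0)
  rows 32-39 [x1,x2,x3,x4=0100]: 10101010  (ones: 4)
  rows 40-47 [x1,x2,x3,x4=0101]: 10101010  (ones: 4)
  rows 48-55 [x1,x2,x3,x4=0110]: 10101010  (ones: 4)
  rows 56-63 [x1,x2,x3,x4=0111]: 00000000  (ones: 0)
  rows 64-71 [x1,x2,x3,x4=1000]: 00000000  (ones: 0)
  rows 72-79 [x1,x2,x3,x4=1001]: 10101010  (ones: 4)
  rows 80-87 [x1,x2,x3,x4=1010]: 00000000  (ones: 0)
  rows 88-95 [x1,x2,x3,x4=1011]: 10101010  (ones: 4)
  rows 96-103 [x1,x2,x3,x4=1100]: 10101010  (ones: 4)
  rows 104-111 [x1,x2,x3,x4=1101]: 10101010  (ones: 4)
  rows 112-119 [x1,x2,x3,x4=1110]: 00000000  (ones: 0)
  rows 120-127 [x1,x2,x3,x4=1111]: 10101010  (ones: 4)
Count of 1-rows = 4+0+4+0+4+4+4+0+0+4+0+4+4+4+0+4 = 40

40
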